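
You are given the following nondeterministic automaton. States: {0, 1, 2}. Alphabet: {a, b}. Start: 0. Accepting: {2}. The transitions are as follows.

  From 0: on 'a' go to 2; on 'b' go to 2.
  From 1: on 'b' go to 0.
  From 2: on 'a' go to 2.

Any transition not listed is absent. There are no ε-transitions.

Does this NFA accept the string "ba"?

Start in {0}.
Read 'b': 0→{2}; now {2}.
Read 'a': 2→{2}; now {2}.
The final set {2} contains the accepting state 2.

Yes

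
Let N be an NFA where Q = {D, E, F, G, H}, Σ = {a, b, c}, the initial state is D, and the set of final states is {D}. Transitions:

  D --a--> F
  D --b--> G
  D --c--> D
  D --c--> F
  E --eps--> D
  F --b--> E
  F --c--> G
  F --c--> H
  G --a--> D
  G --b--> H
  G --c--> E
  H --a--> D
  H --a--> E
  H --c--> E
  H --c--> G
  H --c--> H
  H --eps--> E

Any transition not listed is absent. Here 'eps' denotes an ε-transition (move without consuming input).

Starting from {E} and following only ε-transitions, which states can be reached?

{D, E}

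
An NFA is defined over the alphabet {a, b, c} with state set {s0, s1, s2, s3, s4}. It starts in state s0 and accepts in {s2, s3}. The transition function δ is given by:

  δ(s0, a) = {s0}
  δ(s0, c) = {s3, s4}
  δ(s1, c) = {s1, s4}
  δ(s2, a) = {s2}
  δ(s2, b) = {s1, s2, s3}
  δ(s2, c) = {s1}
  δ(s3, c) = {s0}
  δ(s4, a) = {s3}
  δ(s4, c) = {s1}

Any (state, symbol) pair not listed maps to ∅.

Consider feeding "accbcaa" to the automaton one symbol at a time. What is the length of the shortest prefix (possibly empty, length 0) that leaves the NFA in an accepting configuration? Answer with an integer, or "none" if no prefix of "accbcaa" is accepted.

2

Start in {s0}.
Read 'a': s0→{s0}; now {s0}.
Read 'c': s0→{s3, s4}; now {s3, s4}.
None of the earlier sets intersect F, but {s3, s4} does.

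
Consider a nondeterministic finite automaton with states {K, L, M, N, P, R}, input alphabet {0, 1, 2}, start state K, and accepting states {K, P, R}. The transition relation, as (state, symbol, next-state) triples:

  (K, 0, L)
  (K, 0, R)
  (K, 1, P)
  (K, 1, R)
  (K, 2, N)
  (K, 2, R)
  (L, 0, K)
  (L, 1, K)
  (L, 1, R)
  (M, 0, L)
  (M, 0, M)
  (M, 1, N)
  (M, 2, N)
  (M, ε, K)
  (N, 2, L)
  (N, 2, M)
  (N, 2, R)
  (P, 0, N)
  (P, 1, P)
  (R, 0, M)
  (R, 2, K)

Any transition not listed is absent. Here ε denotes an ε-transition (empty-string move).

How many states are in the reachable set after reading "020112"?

1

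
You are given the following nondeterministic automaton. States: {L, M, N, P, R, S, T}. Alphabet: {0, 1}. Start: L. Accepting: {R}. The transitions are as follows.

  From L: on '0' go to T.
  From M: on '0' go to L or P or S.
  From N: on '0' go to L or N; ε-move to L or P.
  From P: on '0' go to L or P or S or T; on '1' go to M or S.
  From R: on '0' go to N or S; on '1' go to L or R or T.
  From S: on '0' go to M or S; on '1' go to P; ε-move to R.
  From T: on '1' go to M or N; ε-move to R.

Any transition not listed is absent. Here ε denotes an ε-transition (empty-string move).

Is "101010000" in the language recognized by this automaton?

No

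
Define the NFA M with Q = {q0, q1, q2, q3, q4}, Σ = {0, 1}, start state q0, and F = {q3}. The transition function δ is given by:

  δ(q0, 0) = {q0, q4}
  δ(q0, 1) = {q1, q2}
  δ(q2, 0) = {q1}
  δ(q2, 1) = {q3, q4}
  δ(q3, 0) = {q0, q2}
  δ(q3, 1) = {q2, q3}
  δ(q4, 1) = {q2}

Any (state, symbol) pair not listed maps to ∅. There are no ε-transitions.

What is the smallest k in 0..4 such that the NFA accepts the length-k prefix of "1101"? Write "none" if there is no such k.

2

Start in {q0}.
Read '1': {q0} → {q1, q2}.
Read '1': {q1, q2} → {q3, q4}.
None of the earlier sets intersect F, but {q3, q4} does.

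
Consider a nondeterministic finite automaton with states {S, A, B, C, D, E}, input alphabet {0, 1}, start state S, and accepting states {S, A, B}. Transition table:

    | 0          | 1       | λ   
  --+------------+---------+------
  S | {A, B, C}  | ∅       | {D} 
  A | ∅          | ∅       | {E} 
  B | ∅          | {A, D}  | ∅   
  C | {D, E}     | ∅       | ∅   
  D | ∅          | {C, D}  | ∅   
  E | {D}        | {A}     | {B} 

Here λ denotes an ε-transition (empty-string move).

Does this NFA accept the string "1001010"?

Yes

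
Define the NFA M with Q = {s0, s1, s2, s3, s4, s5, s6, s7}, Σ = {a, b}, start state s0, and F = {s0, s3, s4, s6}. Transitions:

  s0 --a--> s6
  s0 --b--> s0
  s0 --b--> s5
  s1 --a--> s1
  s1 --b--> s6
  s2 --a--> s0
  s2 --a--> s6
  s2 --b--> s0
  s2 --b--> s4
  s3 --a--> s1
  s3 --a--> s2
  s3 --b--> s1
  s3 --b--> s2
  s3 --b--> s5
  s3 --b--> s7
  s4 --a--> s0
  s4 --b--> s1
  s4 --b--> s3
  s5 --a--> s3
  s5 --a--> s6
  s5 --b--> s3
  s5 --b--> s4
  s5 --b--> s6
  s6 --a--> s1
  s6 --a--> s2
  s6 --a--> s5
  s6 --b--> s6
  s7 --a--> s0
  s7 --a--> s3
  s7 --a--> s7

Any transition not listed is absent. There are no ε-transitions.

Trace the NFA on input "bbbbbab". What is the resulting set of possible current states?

{s0, s1, s2, s3, s4, s5, s6, s7}

Start in {s0}.
Read 'b': s0→{s0, s5}; now {s0, s5}.
Read 'b': s0→{s0, s5}, s5→{s3, s4, s6}; now {s0, s3, s4, s5, s6}.
Read 'b': s0→{s0, s5}, s3→{s1, s2, s5, s7}, s4→{s1, s3}, s5→{s3, s4, s6}, s6→{s6}; now {s0, s1, s2, s3, s4, s5, s6, s7}.
Read 'b': s0→{s0, s5}, s1→{s6}, s2→{s0, s4}, s3→{s1, s2, s5, s7}, s4→{s1, s3}, s5→{s3, s4, s6}, s6→{s6}, s7→∅; now {s0, s1, s2, s3, s4, s5, s6, s7}.
Read 'b': s0→{s0, s5}, s1→{s6}, s2→{s0, s4}, s3→{s1, s2, s5, s7}, s4→{s1, s3}, s5→{s3, s4, s6}, s6→{s6}, s7→∅; now {s0, s1, s2, s3, s4, s5, s6, s7}.
Read 'a': s0→{s6}, s1→{s1}, s2→{s0, s6}, s3→{s1, s2}, s4→{s0}, s5→{s3, s6}, s6→{s1, s2, s5}, s7→{s0, s3, s7}; now {s0, s1, s2, s3, s5, s6, s7}.
Read 'b': s0→{s0, s5}, s1→{s6}, s2→{s0, s4}, s3→{s1, s2, s5, s7}, s5→{s3, s4, s6}, s6→{s6}, s7→∅; now {s0, s1, s2, s3, s4, s5, s6, s7}.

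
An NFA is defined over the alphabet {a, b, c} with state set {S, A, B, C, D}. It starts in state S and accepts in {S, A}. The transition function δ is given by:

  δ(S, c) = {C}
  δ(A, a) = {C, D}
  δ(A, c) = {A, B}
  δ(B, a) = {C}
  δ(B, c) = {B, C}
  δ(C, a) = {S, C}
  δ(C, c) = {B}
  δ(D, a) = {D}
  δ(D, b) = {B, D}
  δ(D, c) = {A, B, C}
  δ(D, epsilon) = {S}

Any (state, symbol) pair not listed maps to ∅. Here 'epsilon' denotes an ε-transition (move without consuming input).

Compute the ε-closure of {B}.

{B}

Begin with {B}.
No ε-moves leave this set, so the closure equals the set itself.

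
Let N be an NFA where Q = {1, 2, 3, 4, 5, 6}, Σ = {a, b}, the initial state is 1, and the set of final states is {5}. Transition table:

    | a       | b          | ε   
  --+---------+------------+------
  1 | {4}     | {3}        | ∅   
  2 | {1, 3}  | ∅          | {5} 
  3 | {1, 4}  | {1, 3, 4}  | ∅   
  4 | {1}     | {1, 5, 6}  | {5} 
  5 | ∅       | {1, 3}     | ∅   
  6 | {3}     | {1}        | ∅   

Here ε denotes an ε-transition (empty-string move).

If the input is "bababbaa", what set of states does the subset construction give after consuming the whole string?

Start in {1}.
Read 'b': {1} → {3}.
Read 'a': {3} → {1, 4, 5}.
Read 'b': {1, 4, 5} → {1, 3, 5, 6}.
Read 'a': {1, 3, 5, 6} → {1, 3, 4, 5}.
Read 'b': {1, 3, 4, 5} → {1, 3, 4, 5, 6}.
Read 'b': {1, 3, 4, 5, 6} → {1, 3, 4, 5, 6}.
Read 'a': {1, 3, 4, 5, 6} → {1, 3, 4, 5}.
Read 'a': {1, 3, 4, 5} → {1, 4, 5}.

{1, 4, 5}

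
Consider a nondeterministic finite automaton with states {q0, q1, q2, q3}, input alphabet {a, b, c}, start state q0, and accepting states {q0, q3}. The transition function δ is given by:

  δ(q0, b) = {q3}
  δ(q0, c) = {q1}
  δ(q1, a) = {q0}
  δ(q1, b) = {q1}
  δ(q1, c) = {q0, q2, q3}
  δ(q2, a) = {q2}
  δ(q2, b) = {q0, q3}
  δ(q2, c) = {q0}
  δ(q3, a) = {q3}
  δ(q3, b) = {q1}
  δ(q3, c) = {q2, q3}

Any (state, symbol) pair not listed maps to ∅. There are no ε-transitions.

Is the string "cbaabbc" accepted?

Start in {q0}.
Read 'c': q0→{q1}; now {q1}.
Read 'b': q1→{q1}; now {q1}.
Read 'a': q1→{q0}; now {q0}.
Read 'a': q0→∅; now ∅.
The set is empty and remains empty for the remaining 3 symbols.
The final set ∅ contains no accepting state.

No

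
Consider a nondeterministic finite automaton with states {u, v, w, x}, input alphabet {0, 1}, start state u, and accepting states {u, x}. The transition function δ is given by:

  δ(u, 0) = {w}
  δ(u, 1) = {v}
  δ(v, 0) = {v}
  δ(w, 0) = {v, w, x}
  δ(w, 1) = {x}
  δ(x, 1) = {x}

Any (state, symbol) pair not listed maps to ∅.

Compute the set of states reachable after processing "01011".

Start in {u}.
Read '0': u→{w}; now {w}.
Read '1': w→{x}; now {x}.
Read '0': x→∅; now ∅.
The set is empty and remains empty for the remaining 2 symbols.

∅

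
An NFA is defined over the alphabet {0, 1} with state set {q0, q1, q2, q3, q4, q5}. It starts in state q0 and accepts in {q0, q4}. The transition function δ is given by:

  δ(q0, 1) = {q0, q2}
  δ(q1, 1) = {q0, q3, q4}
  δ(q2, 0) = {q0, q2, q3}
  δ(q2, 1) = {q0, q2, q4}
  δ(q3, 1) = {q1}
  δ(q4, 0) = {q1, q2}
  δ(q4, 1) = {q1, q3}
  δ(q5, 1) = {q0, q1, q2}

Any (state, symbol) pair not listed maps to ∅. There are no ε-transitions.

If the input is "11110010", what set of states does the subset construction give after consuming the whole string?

{q0, q1, q2, q3}

Start in {q0}.
Read '1': {q0} → {q0, q2}.
Read '1': {q0, q2} → {q0, q2, q4}.
Read '1': {q0, q2, q4} → {q0, q1, q2, q3, q4}.
Read '1': {q0, q1, q2, q3, q4} → {q0, q1, q2, q3, q4}.
Read '0': {q0, q1, q2, q3, q4} → {q0, q1, q2, q3}.
Read '0': {q0, q1, q2, q3} → {q0, q2, q3}.
Read '1': {q0, q2, q3} → {q0, q1, q2, q4}.
Read '0': {q0, q1, q2, q4} → {q0, q1, q2, q3}.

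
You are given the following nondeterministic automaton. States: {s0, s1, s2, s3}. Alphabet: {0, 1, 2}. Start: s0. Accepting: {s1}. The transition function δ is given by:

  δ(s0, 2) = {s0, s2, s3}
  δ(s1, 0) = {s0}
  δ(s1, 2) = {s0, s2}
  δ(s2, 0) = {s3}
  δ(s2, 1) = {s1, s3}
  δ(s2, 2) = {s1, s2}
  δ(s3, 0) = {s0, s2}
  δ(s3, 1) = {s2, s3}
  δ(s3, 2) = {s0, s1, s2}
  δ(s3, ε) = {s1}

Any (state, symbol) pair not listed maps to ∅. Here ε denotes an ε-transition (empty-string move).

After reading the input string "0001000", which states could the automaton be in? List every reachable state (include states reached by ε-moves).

Start in {s0}.
Read '0': s0→∅; now ∅.
The set is empty and remains empty for the remaining 6 symbols.

∅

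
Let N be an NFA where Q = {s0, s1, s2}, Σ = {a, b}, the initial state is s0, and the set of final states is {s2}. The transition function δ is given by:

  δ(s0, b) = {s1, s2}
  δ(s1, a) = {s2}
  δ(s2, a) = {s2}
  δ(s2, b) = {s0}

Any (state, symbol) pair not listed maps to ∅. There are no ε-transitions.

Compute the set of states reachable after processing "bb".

{s0}

Start in {s0}.
Read 'b': s0→{s1, s2}; now {s1, s2}.
Read 'b': s1→∅, s2→{s0}; now {s0}.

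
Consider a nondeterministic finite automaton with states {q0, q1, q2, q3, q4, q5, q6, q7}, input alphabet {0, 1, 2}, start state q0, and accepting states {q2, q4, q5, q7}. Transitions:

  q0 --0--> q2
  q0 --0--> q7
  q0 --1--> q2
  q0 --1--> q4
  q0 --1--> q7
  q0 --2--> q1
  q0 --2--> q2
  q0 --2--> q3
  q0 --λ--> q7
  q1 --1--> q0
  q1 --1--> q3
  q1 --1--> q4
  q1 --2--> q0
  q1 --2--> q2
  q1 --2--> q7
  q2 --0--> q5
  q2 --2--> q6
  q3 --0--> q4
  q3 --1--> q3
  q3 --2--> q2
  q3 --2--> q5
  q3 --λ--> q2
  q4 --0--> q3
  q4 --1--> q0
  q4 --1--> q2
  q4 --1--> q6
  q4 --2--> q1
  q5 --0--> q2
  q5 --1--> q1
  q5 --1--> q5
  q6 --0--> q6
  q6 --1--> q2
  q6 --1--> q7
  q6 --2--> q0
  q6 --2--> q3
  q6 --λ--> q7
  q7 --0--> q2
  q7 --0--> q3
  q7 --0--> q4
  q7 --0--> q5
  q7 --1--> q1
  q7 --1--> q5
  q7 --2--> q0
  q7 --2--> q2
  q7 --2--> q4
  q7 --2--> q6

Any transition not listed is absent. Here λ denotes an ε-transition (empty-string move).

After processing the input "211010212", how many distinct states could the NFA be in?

Start: ε-closure({q0}) = {q0, q7}.
Read '2': {q0, q7} → {q0, q1, q2, q3, q4, q6, q7}.
Read '1': {q0, q1, q2, q3, q4, q6, q7} → {q0, q1, q2, q3, q4, q5, q6, q7}.
Read '1': {q0, q1, q2, q3, q4, q5, q6, q7} → {q0, q1, q2, q3, q4, q5, q6, q7}.
Read '0': {q0, q1, q2, q3, q4, q5, q6, q7} → {q2, q3, q4, q5, q6, q7}.
Read '1': {q2, q3, q4, q5, q6, q7} → {q0, q1, q2, q3, q5, q6, q7}.
Read '0': {q0, q1, q2, q3, q5, q6, q7} → {q2, q3, q4, q5, q6, q7}.
Read '2': {q2, q3, q4, q5, q6, q7} → {q0, q1, q2, q3, q4, q5, q6, q7}.
Read '1': {q0, q1, q2, q3, q4, q5, q6, q7} → {q0, q1, q2, q3, q4, q5, q6, q7}.
Read '2': {q0, q1, q2, q3, q4, q5, q6, q7} → {q0, q1, q2, q3, q4, q5, q6, q7}.
That set has 8 states.

8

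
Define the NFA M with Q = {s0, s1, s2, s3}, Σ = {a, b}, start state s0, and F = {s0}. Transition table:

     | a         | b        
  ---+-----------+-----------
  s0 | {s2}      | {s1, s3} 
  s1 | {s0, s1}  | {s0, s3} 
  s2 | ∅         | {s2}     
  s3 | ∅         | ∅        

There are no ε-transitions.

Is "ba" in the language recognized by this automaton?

Yes

Start in {s0}.
Read 'b': {s0} → {s1, s3}.
Read 'a': {s1, s3} → {s0, s1}.
The final set {s0, s1} contains the accepting state s0.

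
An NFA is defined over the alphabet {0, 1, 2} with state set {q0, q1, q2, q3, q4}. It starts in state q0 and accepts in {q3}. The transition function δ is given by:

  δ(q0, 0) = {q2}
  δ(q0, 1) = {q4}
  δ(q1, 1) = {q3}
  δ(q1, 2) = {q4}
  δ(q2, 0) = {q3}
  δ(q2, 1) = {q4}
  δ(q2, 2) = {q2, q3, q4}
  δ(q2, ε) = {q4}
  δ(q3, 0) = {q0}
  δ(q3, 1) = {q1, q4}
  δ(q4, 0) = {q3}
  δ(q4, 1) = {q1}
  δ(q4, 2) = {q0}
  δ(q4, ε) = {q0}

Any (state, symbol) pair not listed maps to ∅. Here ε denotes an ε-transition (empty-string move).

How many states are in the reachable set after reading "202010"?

Start in {q0}.
Read '2': {q0} → ∅.
The set is empty and remains empty for the remaining 5 symbols.
That set has 0 states.

0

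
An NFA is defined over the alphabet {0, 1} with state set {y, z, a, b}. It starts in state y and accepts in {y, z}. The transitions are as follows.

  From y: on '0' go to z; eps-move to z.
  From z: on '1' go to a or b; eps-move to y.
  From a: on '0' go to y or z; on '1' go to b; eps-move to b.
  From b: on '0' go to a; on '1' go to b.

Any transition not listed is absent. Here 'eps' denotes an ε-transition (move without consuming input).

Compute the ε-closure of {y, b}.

Begin with {y, b}.
ε-move y → z; add z.

{y, z, b}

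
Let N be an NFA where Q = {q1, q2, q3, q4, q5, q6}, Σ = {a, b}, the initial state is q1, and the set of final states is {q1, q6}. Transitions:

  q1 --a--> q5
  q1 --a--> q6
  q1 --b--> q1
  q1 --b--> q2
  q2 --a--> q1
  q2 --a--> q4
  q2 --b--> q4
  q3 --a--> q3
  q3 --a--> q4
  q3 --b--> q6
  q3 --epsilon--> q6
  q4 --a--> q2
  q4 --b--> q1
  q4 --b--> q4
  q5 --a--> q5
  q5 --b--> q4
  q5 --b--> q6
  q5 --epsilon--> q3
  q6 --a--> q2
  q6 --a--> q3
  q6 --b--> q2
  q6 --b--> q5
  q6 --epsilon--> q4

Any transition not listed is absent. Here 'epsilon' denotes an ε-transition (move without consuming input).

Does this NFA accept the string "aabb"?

Yes

Start in {q1}.
Read 'a': q1→{q5, q6}; union {q5, q6}; ε-closure = {q3, q4, q5, q6}.
Read 'a': q3→{q3, q4}, q4→{q2}, q5→{q5}, q6→{q2, q3}; union {q2, q3, q4, q5}; ε-closure = {q2, q3, q4, q5, q6}.
Read 'b': q2→{q4}, q3→{q6}, q4→{q1, q4}, q5→{q4, q6}, q6→{q2, q5}; union {q1, q2, q4, q5, q6}; ε-closure = {q1, q2, q3, q4, q5, q6}.
Read 'b': q1→{q1, q2}, q2→{q4}, q3→{q6}, q4→{q1, q4}, q5→{q4, q6}, q6→{q2, q5}; union {q1, q2, q4, q5, q6}; ε-closure = {q1, q2, q3, q4, q5, q6}.
The final set {q1, q2, q3, q4, q5, q6} contains the accepting states q1, q6.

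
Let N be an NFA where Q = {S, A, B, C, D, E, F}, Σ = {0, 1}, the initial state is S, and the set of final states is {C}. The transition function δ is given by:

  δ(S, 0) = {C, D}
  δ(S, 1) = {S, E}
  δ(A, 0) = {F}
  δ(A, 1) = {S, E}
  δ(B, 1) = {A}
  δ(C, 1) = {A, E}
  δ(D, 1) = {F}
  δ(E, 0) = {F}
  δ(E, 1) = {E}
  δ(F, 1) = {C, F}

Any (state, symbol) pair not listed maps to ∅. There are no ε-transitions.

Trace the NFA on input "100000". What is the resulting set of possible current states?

∅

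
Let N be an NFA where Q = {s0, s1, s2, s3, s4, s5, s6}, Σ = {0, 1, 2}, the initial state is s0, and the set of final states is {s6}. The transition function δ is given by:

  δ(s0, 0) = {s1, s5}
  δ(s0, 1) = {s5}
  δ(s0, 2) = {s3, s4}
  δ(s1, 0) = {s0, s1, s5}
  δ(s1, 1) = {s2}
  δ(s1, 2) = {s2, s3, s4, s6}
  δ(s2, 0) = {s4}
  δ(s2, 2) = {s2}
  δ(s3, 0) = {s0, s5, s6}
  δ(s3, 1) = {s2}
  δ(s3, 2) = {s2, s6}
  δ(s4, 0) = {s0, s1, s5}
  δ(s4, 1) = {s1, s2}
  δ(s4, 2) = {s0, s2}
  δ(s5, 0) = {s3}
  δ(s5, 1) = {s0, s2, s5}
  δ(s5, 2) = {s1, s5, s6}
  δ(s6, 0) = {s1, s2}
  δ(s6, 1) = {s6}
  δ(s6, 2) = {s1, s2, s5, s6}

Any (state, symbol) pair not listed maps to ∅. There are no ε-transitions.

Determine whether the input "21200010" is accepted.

Start in {s0}.
Read '2': s0→{s3, s4}; now {s3, s4}.
Read '1': s3→{s2}, s4→{s1, s2}; now {s1, s2}.
Read '2': s1→{s2, s3, s4, s6}, s2→{s2}; now {s2, s3, s4, s6}.
Read '0': s2→{s4}, s3→{s0, s5, s6}, s4→{s0, s1, s5}, s6→{s1, s2}; now {s0, s1, s2, s4, s5, s6}.
Read '0': s0→{s1, s5}, s1→{s0, s1, s5}, s2→{s4}, s4→{s0, s1, s5}, s5→{s3}, s6→{s1, s2}; now {s0, s1, s2, s3, s4, s5}.
Read '0': s0→{s1, s5}, s1→{s0, s1, s5}, s2→{s4}, s3→{s0, s5, s6}, s4→{s0, s1, s5}, s5→{s3}; now {s0, s1, s3, s4, s5, s6}.
Read '1': s0→{s5}, s1→{s2}, s3→{s2}, s4→{s1, s2}, s5→{s0, s2, s5}, s6→{s6}; now {s0, s1, s2, s5, s6}.
Read '0': s0→{s1, s5}, s1→{s0, s1, s5}, s2→{s4}, s5→{s3}, s6→{s1, s2}; now {s0, s1, s2, s3, s4, s5}.
The final set {s0, s1, s2, s3, s4, s5} contains no accepting state.

No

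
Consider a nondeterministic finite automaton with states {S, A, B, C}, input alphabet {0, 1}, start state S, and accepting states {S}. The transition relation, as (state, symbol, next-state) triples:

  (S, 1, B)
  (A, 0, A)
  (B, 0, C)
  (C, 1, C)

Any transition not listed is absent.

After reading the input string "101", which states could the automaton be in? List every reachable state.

{C}

Start in {S}.
Read '1': {S} → {B}.
Read '0': {B} → {C}.
Read '1': {C} → {C}.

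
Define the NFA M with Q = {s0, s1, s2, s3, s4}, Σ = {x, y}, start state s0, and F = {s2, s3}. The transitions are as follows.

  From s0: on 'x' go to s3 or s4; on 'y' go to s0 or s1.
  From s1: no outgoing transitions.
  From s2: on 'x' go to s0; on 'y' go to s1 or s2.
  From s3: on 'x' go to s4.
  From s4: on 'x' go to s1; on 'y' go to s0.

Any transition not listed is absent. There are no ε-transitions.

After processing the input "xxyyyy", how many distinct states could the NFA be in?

Start in {s0}.
Read 'x': s0→{s3, s4}; now {s3, s4}.
Read 'x': s3→{s4}, s4→{s1}; now {s1, s4}.
Read 'y': s1→∅, s4→{s0}; now {s0}.
Read 'y': s0→{s0, s1}; now {s0, s1}.
Read 'y': s0→{s0, s1}, s1→∅; now {s0, s1}.
Read 'y': s0→{s0, s1}, s1→∅; now {s0, s1}.
That set has 2 states.

2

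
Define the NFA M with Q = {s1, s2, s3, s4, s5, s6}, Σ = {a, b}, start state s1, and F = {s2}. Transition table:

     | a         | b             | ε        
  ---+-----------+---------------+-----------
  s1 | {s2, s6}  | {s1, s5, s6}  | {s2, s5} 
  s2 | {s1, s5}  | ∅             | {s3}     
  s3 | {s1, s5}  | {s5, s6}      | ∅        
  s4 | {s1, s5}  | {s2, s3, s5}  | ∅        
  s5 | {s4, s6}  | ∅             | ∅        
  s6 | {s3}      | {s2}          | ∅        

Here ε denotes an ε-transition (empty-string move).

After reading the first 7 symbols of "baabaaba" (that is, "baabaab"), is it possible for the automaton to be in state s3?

Start: ε-closure({s1}) = {s1, s2, s3, s5}.
Read 'b': s1→{s1, s5, s6}, s2→∅, s3→{s5, s6}, s5→∅; union {s1, s5, s6}; ε-closure = {s1, s2, s3, s5, s6}.
Read 'a': s1→{s2, s6}, s2→{s1, s5}, s3→{s1, s5}, s5→{s4, s6}, s6→{s3}; now {s1, s2, s3, s4, s5, s6}.
Read 'a': s1→{s2, s6}, s2→{s1, s5}, s3→{s1, s5}, s4→{s1, s5}, s5→{s4, s6}, s6→{s3}; now {s1, s2, s3, s4, s5, s6}.
Read 'b': s1→{s1, s5, s6}, s2→∅, s3→{s5, s6}, s4→{s2, s3, s5}, s5→∅, s6→{s2}; now {s1, s2, s3, s5, s6}.
Read 'a': s1→{s2, s6}, s2→{s1, s5}, s3→{s1, s5}, s5→{s4, s6}, s6→{s3}; now {s1, s2, s3, s4, s5, s6}.
Read 'a': s1→{s2, s6}, s2→{s1, s5}, s3→{s1, s5}, s4→{s1, s5}, s5→{s4, s6}, s6→{s3}; now {s1, s2, s3, s4, s5, s6}.
Read 'b': s1→{s1, s5, s6}, s2→∅, s3→{s5, s6}, s4→{s2, s3, s5}, s5→∅, s6→{s2}; now {s1, s2, s3, s5, s6}.
State s3 is in {s1, s2, s3, s5, s6}.

Yes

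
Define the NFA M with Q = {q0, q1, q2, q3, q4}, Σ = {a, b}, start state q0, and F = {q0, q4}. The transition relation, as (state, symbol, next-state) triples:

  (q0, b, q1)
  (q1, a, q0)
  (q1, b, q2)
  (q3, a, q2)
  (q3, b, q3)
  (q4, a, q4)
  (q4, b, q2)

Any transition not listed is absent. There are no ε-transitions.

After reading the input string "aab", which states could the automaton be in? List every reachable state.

Start in {q0}.
Read 'a': q0→∅; now ∅.
The set is empty and remains empty for the remaining 2 symbols.

∅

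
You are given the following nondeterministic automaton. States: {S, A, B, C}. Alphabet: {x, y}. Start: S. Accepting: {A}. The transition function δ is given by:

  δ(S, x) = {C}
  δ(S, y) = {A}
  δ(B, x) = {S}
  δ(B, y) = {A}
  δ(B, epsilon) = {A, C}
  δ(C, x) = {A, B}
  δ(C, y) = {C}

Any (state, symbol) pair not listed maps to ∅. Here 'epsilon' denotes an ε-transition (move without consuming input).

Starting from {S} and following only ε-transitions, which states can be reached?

{S}

Begin with {S}.
No ε-moves leave this set, so the closure equals the set itself.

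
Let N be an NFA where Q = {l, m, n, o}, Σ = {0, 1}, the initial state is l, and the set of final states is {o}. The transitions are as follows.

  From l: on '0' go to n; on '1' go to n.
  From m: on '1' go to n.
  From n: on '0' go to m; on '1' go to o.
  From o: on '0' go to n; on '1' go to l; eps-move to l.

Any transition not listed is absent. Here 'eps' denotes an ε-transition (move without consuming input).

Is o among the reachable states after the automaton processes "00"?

No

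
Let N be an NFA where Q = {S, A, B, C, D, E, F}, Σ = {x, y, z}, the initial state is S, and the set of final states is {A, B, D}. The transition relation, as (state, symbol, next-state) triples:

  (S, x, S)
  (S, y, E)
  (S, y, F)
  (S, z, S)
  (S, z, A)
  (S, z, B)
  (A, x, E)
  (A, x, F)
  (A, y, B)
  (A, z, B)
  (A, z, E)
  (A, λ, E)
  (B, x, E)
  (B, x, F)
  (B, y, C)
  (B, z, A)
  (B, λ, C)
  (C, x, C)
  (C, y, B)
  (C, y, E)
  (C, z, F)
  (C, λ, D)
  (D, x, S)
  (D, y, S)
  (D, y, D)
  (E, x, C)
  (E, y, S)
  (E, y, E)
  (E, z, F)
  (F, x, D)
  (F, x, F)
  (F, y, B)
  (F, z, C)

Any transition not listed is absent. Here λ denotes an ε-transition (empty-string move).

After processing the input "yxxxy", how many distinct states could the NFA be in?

6

Start in {S}.
Read 'y': {S} → {E, F}.
Read 'x': {E, F} → {C, D, F}.
Read 'x': {C, D, F} → {S, C, D, F}.
Read 'x': {S, C, D, F} → {S, C, D, F}.
Read 'y': {S, C, D, F} → {S, B, C, D, E, F}.
That set has 6 states.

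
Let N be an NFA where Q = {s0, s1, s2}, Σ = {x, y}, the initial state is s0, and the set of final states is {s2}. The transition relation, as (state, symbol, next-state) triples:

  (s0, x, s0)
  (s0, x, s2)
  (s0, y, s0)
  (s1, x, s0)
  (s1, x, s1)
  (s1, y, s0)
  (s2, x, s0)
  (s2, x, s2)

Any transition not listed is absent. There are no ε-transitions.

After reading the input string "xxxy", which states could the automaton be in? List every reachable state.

Start in {s0}.
Read 'x': s0→{s0, s2}; now {s0, s2}.
Read 'x': s0→{s0, s2}, s2→{s0, s2}; now {s0, s2}.
Read 'x': s0→{s0, s2}, s2→{s0, s2}; now {s0, s2}.
Read 'y': s0→{s0}, s2→∅; now {s0}.

{s0}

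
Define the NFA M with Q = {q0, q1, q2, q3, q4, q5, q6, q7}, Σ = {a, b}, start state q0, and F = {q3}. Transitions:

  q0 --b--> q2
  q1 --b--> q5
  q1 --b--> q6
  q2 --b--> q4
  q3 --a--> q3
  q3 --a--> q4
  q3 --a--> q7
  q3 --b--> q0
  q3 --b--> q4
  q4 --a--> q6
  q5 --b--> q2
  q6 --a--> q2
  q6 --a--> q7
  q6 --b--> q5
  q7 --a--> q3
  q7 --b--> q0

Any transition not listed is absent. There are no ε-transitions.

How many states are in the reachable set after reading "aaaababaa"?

0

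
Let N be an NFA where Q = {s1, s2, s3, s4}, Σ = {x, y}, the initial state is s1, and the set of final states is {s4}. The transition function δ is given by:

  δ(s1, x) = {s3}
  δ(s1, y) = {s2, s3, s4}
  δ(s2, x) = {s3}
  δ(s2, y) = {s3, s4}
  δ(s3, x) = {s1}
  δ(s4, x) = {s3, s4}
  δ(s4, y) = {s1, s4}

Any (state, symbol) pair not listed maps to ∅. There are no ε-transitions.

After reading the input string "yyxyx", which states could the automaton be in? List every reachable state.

{s1, s3, s4}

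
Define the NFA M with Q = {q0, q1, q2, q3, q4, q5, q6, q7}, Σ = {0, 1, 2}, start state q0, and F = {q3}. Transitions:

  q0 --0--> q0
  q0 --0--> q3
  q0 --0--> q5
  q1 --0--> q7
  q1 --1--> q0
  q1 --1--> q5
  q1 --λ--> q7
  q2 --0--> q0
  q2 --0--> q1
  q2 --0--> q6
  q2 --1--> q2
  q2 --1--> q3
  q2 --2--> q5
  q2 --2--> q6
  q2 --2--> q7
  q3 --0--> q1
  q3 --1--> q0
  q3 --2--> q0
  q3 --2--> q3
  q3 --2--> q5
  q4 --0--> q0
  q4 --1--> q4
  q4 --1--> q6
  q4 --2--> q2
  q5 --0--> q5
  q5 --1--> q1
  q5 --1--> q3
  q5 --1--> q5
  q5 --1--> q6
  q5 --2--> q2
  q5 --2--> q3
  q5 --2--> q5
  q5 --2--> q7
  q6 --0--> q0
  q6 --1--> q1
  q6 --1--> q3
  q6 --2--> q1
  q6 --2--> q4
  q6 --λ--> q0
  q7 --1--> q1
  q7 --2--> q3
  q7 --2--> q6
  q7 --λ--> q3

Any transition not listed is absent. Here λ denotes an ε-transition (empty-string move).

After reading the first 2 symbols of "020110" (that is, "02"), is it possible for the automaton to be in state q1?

Start in {q0}.
Read '0': {q0} → {q0, q3, q5}.
Read '2': {q0, q3, q5} → {q0, q2, q3, q5, q7}.
State q1 is not in {q0, q2, q3, q5, q7}.

No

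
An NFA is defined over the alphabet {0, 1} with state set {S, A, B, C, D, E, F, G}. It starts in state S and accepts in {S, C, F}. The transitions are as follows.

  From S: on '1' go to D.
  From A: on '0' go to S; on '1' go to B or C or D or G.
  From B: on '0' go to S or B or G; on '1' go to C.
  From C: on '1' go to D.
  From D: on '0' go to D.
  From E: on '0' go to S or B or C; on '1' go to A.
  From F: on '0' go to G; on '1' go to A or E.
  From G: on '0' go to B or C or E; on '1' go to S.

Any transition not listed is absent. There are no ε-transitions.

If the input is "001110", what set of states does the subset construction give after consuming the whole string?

∅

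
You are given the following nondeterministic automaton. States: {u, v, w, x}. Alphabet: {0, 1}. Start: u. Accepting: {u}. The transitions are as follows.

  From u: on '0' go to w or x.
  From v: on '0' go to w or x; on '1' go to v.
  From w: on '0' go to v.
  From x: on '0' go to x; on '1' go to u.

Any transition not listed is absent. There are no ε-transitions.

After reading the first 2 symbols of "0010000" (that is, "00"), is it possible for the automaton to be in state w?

Start in {u}.
Read '0': {u} → {w, x}.
Read '0': {w, x} → {v, x}.
State w is not in {v, x}.

No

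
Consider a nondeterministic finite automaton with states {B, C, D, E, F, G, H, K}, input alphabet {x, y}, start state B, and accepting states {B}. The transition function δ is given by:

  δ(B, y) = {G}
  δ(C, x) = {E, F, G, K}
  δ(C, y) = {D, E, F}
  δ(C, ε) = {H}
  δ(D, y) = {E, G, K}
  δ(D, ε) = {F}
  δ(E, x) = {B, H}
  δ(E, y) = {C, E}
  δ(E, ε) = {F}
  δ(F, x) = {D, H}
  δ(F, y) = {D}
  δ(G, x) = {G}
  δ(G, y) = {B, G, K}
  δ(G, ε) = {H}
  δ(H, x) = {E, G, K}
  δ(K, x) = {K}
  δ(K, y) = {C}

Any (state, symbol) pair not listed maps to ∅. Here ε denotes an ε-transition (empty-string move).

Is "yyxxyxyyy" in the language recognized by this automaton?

Yes

Start in {B}.
Read 'y': {B} → {G, H}.
Read 'y': {G, H} → {B, G, H, K}.
Read 'x': {B, G, H, K} → {E, F, G, H, K}.
Read 'x': {E, F, G, H, K} → {B, D, E, F, G, H, K}.
Read 'y': {B, D, E, F, G, H, K} → {B, C, D, E, F, G, H, K}.
Read 'x': {B, C, D, E, F, G, H, K} → {B, D, E, F, G, H, K}.
Read 'y': {B, D, E, F, G, H, K} → {B, C, D, E, F, G, H, K}.
Read 'y': {B, C, D, E, F, G, H, K} → {B, C, D, E, F, G, H, K}.
Read 'y': {B, C, D, E, F, G, H, K} → {B, C, D, E, F, G, H, K}.
The final set {B, C, D, E, F, G, H, K} contains the accepting state B.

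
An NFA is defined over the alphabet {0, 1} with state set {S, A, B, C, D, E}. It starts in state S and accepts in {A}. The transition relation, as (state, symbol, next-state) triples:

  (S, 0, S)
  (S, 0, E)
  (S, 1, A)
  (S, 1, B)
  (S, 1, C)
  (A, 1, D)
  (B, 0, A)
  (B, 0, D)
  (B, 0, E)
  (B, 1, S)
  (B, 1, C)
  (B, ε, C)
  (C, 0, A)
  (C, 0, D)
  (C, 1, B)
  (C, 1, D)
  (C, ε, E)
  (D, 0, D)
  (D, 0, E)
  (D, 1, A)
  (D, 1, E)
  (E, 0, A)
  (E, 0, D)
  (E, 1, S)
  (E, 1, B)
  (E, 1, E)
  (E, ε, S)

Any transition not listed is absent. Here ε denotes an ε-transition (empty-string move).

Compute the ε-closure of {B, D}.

{S, B, C, D, E}

Begin with {B, D}.
ε-move B → C; add C.
ε-move C → E; add E.
ε-move E → S; add S.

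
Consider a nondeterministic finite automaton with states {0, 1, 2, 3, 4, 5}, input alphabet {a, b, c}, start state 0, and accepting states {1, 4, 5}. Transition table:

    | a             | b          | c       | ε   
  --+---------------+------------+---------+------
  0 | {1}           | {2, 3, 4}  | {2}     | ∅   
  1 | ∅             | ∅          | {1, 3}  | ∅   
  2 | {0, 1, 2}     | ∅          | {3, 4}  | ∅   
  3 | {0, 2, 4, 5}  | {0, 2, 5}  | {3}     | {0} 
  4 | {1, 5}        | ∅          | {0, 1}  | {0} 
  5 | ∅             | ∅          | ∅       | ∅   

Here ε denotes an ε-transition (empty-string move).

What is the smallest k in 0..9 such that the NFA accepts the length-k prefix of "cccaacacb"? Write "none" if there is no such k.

Start in {0}.
Read 'c': {0} → {2}.
Read 'c': {2} → {0, 3, 4}.
None of the earlier sets intersect F, but {0, 3, 4} does.

2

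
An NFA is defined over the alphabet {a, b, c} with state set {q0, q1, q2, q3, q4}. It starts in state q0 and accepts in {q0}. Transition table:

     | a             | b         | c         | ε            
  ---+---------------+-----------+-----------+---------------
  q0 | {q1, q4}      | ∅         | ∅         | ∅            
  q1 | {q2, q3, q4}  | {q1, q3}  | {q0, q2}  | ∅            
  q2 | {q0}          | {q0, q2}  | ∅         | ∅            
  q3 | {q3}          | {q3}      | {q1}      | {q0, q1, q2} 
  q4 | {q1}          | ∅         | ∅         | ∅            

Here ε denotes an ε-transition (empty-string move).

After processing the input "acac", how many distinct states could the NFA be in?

Start in {q0}.
Read 'a': {q0} → {q1, q4}.
Read 'c': {q1, q4} → {q0, q2}.
Read 'a': {q0, q2} → {q0, q1, q4}.
Read 'c': {q0, q1, q4} → {q0, q2}.
That set has 2 states.

2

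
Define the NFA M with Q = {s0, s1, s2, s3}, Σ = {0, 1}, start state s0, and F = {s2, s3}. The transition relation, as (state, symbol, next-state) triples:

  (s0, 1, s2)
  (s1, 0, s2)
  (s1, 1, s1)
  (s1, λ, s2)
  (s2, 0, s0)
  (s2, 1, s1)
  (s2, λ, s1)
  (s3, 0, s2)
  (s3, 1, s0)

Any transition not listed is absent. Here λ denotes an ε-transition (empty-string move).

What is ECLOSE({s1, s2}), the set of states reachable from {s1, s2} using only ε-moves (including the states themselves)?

Begin with {s1, s2}.
No ε-moves leave this set, so the closure equals the set itself.

{s1, s2}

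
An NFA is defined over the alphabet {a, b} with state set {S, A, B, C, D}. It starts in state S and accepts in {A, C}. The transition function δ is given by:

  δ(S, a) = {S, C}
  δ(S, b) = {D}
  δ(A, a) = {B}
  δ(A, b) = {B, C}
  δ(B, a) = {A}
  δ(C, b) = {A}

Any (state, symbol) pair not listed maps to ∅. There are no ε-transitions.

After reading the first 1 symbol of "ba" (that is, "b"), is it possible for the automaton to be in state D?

Start in {S}.
Read 'b': {S} → {D}.
State D is in {D}.

Yes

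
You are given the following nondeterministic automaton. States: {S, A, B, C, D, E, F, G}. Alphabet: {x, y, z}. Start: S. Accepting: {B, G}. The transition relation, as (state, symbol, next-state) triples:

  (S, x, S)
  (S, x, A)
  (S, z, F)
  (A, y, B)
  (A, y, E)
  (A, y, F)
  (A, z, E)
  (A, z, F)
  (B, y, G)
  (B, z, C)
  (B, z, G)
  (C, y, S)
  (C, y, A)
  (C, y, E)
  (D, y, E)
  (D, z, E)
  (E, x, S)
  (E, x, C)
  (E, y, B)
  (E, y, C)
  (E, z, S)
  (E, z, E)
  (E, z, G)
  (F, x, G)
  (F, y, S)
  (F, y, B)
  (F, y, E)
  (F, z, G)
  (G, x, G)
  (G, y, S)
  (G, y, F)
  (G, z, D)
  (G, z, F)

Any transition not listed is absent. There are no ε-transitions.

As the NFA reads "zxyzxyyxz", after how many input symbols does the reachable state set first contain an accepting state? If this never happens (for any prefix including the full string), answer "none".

2

Start in {S}.
Read 'z': S→{F}; now {F}.
Read 'x': F→{G}; now {G}.
None of the earlier sets intersect F, but {G} does.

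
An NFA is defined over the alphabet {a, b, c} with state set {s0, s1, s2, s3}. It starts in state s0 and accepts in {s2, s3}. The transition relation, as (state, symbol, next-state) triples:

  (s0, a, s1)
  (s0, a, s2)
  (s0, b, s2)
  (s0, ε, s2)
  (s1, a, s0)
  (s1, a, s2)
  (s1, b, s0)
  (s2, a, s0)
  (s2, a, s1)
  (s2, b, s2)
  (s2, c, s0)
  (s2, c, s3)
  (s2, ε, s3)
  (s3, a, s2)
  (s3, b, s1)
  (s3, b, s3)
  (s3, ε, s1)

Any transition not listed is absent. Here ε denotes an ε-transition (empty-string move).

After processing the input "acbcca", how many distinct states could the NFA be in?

4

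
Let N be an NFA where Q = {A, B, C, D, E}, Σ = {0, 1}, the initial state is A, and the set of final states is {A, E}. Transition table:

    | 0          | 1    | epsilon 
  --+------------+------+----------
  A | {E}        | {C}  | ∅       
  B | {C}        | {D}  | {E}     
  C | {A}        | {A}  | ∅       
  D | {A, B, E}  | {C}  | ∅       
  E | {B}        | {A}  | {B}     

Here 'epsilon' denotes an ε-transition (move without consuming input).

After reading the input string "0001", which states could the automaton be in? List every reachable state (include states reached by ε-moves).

{A, C, D}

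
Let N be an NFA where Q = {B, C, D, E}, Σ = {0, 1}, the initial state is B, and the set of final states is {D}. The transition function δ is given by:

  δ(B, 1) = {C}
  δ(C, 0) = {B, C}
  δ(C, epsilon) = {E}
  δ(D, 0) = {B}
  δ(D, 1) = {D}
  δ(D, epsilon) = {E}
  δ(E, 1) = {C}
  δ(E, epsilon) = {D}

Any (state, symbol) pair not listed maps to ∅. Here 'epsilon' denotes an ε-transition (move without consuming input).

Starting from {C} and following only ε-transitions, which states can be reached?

Begin with {C}.
ε-move C → E; add E.
ε-move E → D; add D.

{C, D, E}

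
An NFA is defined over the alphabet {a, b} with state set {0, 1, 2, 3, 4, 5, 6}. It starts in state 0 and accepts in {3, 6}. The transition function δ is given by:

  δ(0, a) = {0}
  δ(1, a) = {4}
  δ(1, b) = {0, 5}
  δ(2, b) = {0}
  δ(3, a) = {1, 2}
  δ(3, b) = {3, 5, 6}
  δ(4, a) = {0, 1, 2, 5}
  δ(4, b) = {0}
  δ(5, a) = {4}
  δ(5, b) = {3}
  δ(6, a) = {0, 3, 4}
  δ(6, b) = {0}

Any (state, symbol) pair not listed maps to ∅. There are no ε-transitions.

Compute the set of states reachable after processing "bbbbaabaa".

Start in {0}.
Read 'b': {0} → ∅.
The set is empty and remains empty for the remaining 8 symbols.

∅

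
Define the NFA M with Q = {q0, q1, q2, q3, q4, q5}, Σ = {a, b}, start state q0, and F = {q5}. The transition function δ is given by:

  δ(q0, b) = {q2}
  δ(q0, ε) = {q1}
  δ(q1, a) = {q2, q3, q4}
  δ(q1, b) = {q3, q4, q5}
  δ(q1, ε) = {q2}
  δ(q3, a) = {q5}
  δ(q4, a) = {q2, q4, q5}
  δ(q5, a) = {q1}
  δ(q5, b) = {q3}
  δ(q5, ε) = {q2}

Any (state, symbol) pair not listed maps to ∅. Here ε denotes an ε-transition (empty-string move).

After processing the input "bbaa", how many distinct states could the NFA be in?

Start: ε-closure({q0}) = {q0, q1, q2}.
Read 'b': q0→{q2}, q1→{q3, q4, q5}, q2→∅; now {q2, q3, q4, q5}.
Read 'b': q2→∅, q3→∅, q4→∅, q5→{q3}; now {q3}.
Read 'a': q3→{q5}; union {q5}; ε-closure = {q2, q5}.
Read 'a': q2→∅, q5→{q1}; union {q1}; ε-closure = {q1, q2}.
That set has 2 states.

2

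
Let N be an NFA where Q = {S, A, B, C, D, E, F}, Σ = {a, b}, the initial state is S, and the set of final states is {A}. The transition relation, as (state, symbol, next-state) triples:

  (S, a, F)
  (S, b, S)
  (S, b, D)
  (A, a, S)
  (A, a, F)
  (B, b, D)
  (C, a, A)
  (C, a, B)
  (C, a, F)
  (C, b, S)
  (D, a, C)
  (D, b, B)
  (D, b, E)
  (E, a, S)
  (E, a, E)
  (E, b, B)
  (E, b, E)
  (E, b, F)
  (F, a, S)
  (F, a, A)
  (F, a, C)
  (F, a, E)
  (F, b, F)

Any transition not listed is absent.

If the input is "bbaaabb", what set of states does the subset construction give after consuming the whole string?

Start in {S}.
Read 'b': {S} → {S, D}.
Read 'b': {S, D} → {S, B, D, E}.
Read 'a': {S, B, D, E} → {S, C, E, F}.
Read 'a': {S, C, E, F} → {S, A, B, C, E, F}.
Read 'a': {S, A, B, C, E, F} → {S, A, B, C, E, F}.
Read 'b': {S, A, B, C, E, F} → {S, B, D, E, F}.
Read 'b': {S, B, D, E, F} → {S, B, D, E, F}.

{S, B, D, E, F}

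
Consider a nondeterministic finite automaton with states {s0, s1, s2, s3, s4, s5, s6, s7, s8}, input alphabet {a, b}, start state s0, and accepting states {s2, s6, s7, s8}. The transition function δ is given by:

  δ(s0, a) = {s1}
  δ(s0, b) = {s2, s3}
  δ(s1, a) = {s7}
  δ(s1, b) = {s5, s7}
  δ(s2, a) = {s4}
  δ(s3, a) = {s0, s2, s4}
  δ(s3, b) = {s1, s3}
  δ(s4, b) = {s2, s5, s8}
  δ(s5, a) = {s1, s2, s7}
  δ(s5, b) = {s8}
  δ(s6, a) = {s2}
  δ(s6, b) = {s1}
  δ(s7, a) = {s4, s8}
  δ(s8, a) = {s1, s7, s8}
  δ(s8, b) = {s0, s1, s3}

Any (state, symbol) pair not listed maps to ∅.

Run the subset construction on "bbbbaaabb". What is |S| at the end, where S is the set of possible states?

7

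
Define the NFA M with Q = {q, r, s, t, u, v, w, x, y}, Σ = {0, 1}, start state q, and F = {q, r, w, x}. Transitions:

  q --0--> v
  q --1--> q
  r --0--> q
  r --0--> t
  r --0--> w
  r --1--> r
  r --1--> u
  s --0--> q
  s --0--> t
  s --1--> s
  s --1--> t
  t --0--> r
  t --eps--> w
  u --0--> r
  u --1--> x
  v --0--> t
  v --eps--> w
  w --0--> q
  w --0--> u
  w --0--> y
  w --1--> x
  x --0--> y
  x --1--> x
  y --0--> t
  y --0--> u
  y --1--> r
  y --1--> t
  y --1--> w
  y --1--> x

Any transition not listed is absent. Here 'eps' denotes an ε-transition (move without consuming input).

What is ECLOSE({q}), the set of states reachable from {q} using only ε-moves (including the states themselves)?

Begin with {q}.
No ε-moves leave this set, so the closure equals the set itself.

{q}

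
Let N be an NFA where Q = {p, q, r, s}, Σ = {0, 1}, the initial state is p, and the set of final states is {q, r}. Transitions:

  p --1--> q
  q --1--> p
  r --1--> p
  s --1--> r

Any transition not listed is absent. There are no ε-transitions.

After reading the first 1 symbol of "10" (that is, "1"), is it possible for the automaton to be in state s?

Start in {p}.
Read '1': {p} → {q}.
State s is not in {q}.

No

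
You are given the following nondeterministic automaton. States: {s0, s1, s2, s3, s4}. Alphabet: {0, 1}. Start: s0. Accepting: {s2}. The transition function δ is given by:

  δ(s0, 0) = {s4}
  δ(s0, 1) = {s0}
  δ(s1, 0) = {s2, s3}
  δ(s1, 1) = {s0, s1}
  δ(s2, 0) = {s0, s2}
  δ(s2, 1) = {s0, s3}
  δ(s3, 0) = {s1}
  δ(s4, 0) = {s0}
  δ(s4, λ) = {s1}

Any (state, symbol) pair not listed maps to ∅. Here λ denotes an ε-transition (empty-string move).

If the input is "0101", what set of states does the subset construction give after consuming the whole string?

{s0, s1, s3}

Start in {s0}.
Read '0': s0→{s4}; union {s4}; ε-closure = {s1, s4}.
Read '1': s1→{s0, s1}, s4→∅; now {s0, s1}.
Read '0': s0→{s4}, s1→{s2, s3}; union {s2, s3, s4}; ε-closure = {s1, s2, s3, s4}.
Read '1': s1→{s0, s1}, s2→{s0, s3}, s3→∅, s4→∅; now {s0, s1, s3}.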